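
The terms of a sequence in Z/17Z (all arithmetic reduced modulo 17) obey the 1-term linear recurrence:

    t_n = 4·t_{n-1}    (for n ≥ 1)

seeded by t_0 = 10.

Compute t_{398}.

7

t_1 = 4·10 = 6
t_2 = 4·6 = 7
t_3 = 4·7 = 11
t_4 = 4·11 = 10
(t_4) = (10) = (t_0), so the sequence has period 4.
398 ≡ 2 (mod 4), hence t_398 = t_2 = 7.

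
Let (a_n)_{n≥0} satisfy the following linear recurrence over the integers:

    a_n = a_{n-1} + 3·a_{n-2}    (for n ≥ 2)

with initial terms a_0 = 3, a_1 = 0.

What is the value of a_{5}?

a_2 = 1·0 + 3·3 = 9
a_3 = 1·9 + 3·0 = 9
a_4 = 1·9 + 3·9 = 36
a_5 = 1·36 + 3·9 = 63

63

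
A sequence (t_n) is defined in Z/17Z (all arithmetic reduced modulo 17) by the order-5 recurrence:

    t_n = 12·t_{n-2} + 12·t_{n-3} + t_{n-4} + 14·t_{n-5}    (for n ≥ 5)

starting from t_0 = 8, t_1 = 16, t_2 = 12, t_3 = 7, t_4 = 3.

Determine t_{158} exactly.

t_5 = 0·3 + 12·7 + 12·12 + 1·16 + 14·8 = 16
t_6 = 0·16 + 12·3 + 12·7 + 1·12 + 14·16 = 16
t_7 = 0·16 + 12·16 + 12·3 + 1·7 + 14·12 = 12
t_8 = 0·12 + 12·16 + 12·16 + 1·3 + 14·7 = 9
t_9 = 0·9 + 12·12 + 12·16 + 1·16 + 14·3 = 3
t_10 = 0·3 + 12·9 + 12·12 + 1·16 + 14·16 = 16
Continuing the recurrence:
  t_11 = 6;  t_12 = 14;  t_13 = 2;  t_14 = 9;  t_15 = 14;  t_16 = 9
  t_17 = 15;  t_18 = 7;  t_19 = 3;  t_20 = 10;  t_21 = 6;  t_22 = 16
  t_23 = 4;  t_24 = 10;  t_25 = 12;  t_26 = 13;  t_27 = 16;  t_28 = 9
  t_29 = 7;  t_30 = 5;  t_31 = 16;  t_32 = 3;  t_33 = 11;  t_34 = 8
  t_35 = 16;  t_36 = 13;  t_37 = 1;  t_38 = 0;  t_39 = 7;  t_40 = 11
  t_41 = 12;  t_42 = 9;  t_43 = 11;  t_44 = 4;  t_45 = 15;  t_46 = 0
  t_47 = 8;  t_48 = 15;  t_49 = 14;  t_50 = 10;  t_51 = 16;  t_52 = 7
  t_53 = 9;  t_54 = 6;  t_55 = 8;  t_56 = 3;  t_57 = 3;  t_58 = 9
  t_59 = 11;  t_60 = 4;  t_61 = 13;  t_62 = 10;  t_63 = 1;  t_64 = 9
  t_65 = 14;  t_66 = 6;  t_67 = 9;  t_68 = 8;  t_69 = 14;  t_70 = 15
  t_71 = 0;  t_72 = 6;  t_73 = 0;  t_74 = 11;  t_75 = 10;  t_76 = 2
  t_77 = 13;  t_78 = 2;  t_79 = 4;  t_80 = 16;  t_81 = 11;  t_82 = 16
  t_83 = 16;  t_84 = 5;  t_85 = 7;  t_86 = 14;  t_87 = 10;  t_88 = 5
  t_89 = 8;  t_90 = 3;  t_91 = 5;  t_92 = 5;  t_93 = 4;  t_94 = 14
  t_95 = 2;  t_96 = 2;  t_97 = 11;  t_98 = 16;  t_99 = 14;  t_100 = 14
  t_101 = 8;  t_102 = 13;  t_103 = 9;  t_104 = 3;  t_105 = 9;  t_106 = 14
  t_107 = 12;  t_108 = 14;  t_109 = 6;  t_110 = 10;  t_111 = 6;  t_112 = 0
  t_113 = 3;  t_114 = 13;  t_115 = 12;  t_116 = 4;  t_117 = 14;  t_118 = 9
  t_119 = 2;  t_120 = 6;  t_121 = 15;  t_122 = 12;  t_123 = 6;  t_124 = 1
  t_125 = 9;  t_126 = 0;  t_127 = 5;  t_128 = 6;  t_129 = 15;  t_130 = 3
  t_131 = 2;  t_132 = 3;  t_133 = 6;  t_134 = 1;  t_135 = 16;  t_136 = 13
  t_137 = 14;  t_138 = 8;  t_139 = 14;  t_140 = 8;  t_141 = 1;  t_142 = 9
  t_143 = 13;  t_144 = 1;  t_145 = 3;  t_146 = 4;  t_147 = 0;  t_148 = 12
  t_149 = 14;  t_150 = 3;  t_151 = 11;  t_152 = 12;  t_153 = 10;  t_154 = 16
  t_155 = 11;  t_156 = 2
t_157 = 0·2 + 12·11 + 12·16 + 1·10 + 14·12 = 9
t_158 = 0·9 + 12·2 + 12·11 + 1·16 + 14·10 = 6

6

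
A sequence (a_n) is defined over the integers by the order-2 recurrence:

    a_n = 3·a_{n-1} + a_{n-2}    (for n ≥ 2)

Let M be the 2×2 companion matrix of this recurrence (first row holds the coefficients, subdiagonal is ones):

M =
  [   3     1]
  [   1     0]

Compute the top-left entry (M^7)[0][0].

3927

(M^7)[0][0] is the top entry after applying M 7 times to the unit state (1, 0). Equivalently it is h_{8} for the auxiliary sequence (h_n) obeying the same recurrence with h_1 = 1 and h_i = 0 for 0 ≤ i < 1:
h_2 = 3·1 + 1·0 = 3
h_3 = 3·3 + 1·1 = 10
h_4 = 3·10 + 1·3 = 33
h_5 = 3·33 + 1·10 = 109
h_6 = 3·109 + 1·33 = 360
h_7 = 3·360 + 1·109 = 1189
h_8 = 3·1189 + 1·360 = 3927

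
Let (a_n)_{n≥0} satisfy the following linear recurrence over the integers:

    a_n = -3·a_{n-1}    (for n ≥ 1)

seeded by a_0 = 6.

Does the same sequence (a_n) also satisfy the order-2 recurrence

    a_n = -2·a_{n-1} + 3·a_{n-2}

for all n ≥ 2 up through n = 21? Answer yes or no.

yes

Terms a_0..a_21: 6, -18, 54, -162, 486, -1458, 4374, -13122, 39366, -118098, 354294, -1062882, 3188646, -9565938, 28697814, -86093442, 258280326, -774840978, 2324522934, -6973568802, 20920706406, -62762119218
n=2: candidate gives 54, actual a_2 = 54 ✓
n=3: candidate gives -162, actual a_3 = -162 ✓
n=4: candidate gives 486, actual a_4 = 486 ✓
n=5: candidate gives -1458, actual a_5 = -1458 ✓
n=6: candidate gives 4374, actual a_6 = 4374 ✓
n=7: candidate gives -13122, actual a_7 = -13122 ✓
n=8: candidate gives 39366, actual a_8 = 39366 ✓
n=9: candidate gives -118098, actual a_9 = -118098 ✓
n=10: candidate gives 354294, actual a_10 = 354294 ✓
n=11: candidate gives -1062882, actual a_11 = -1062882 ✓
n=12: candidate gives 3188646, actual a_12 = 3188646 ✓
n=13: candidate gives -9565938, actual a_13 = -9565938 ✓
n=14: candidate gives 28697814, actual a_14 = 28697814 ✓
n=15: candidate gives -86093442, actual a_15 = -86093442 ✓
n=16: candidate gives 258280326, actual a_16 = 258280326 ✓
n=17: candidate gives -774840978, actual a_17 = -774840978 ✓
n=18: candidate gives 2324522934, actual a_18 = 2324522934 ✓
n=19: candidate gives -6973568802, actual a_19 = -6973568802 ✓
n=20: candidate gives 20920706406, actual a_20 = 20920706406 ✓
n=21: candidate gives -62762119218, actual a_21 = -62762119218 ✓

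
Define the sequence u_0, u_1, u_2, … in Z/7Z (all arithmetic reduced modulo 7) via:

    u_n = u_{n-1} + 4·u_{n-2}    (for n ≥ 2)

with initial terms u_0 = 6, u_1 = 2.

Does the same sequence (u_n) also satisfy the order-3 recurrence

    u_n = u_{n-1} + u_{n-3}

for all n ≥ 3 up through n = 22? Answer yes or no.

Terms u_0..u_22: 6, 2, 5, 6, 5, 1, 0, 4, 4, 6, 1, 4, 1, 3, 0, 5, 5, 4, 3, 5, 3, 2, 0
n=3: candidate gives 4, actual u_3 = 6 ✗

no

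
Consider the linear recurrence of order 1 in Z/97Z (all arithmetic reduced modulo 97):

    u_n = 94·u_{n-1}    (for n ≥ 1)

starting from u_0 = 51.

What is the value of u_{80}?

39

u_1 = 94·51 = 41
u_2 = 94·41 = 71
u_3 = 94·71 = 78
u_4 = 94·78 = 57
u_5 = 94·57 = 23
u_6 = 94·23 = 28
u_7 = 94·28 = 13
u_8 = 94·13 = 58
u_9 = 94·58 = 20
u_10 = 94·20 = 37
u_11 = 94·37 = 83
u_12 = 94·83 = 42
u_13 = 94·42 = 68
u_14 = 94·68 = 87
u_15 = 94·87 = 30
u_16 = 94·30 = 7
u_17 = 94·7 = 76
u_18 = 94·76 = 63
u_19 = 94·63 = 5
u_20 = 94·5 = 82
u_21 = 94·82 = 45
u_22 = 94·45 = 59
u_23 = 94·59 = 17
u_24 = 94·17 = 46
u_25 = 94·46 = 56
u_26 = 94·56 = 26
u_27 = 94·26 = 19
u_28 = 94·19 = 40
u_29 = 94·40 = 74
u_30 = 94·74 = 69
u_31 = 94·69 = 84
u_32 = 94·84 = 39
u_33 = 94·39 = 77
u_34 = 94·77 = 60
u_35 = 94·60 = 14
u_36 = 94·14 = 55
u_37 = 94·55 = 29
u_38 = 94·29 = 10
u_39 = 94·10 = 67
u_40 = 94·67 = 90
u_41 = 94·90 = 21
u_42 = 94·21 = 34
u_43 = 94·34 = 92
u_44 = 94·92 = 15
u_45 = 94·15 = 52
u_46 = 94·52 = 38
u_47 = 94·38 = 80
u_48 = 94·80 = 51
u_49 = 94·51 = 41
u_50 = 94·41 = 71
u_51 = 94·71 = 78
u_52 = 94·78 = 57
u_53 = 94·57 = 23
u_54 = 94·23 = 28
u_55 = 94·28 = 13
u_56 = 94·13 = 58
u_57 = 94·58 = 20
u_58 = 94·20 = 37
u_59 = 94·37 = 83
u_60 = 94·83 = 42
u_61 = 94·42 = 68
u_62 = 94·68 = 87
u_63 = 94·87 = 30
u_64 = 94·30 = 7
u_65 = 94·7 = 76
u_66 = 94·76 = 63
u_67 = 94·63 = 5
u_68 = 94·5 = 82
u_69 = 94·82 = 45
u_70 = 94·45 = 59
u_71 = 94·59 = 17
u_72 = 94·17 = 46
u_73 = 94·46 = 56
u_74 = 94·56 = 26
u_75 = 94·26 = 19
u_76 = 94·19 = 40
u_77 = 94·40 = 74
u_78 = 94·74 = 69
u_79 = 94·69 = 84
u_80 = 94·84 = 39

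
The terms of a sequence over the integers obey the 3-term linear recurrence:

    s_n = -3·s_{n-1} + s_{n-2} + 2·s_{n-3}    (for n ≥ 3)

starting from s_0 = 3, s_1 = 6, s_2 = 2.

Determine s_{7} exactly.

s_3 = -3·2 + 1·6 + 2·3 = 6
s_4 = -3·6 + 1·2 + 2·6 = -4
s_5 = -3·-4 + 1·6 + 2·2 = 22
s_6 = -3·22 + 1·-4 + 2·6 = -58
s_7 = -3·-58 + 1·22 + 2·-4 = 188

188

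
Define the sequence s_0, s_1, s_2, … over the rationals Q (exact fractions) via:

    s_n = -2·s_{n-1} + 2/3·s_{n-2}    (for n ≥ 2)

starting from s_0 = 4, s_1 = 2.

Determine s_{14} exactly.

-77704960/2187

s_2 = -2·2 + 2/3·4 = -4/3
s_3 = -2·-4/3 + 2/3·2 = 4
s_4 = -2·4 + 2/3·-4/3 = -80/9
s_5 = -2·-80/9 + 2/3·4 = 184/9
s_6 = -2·184/9 + 2/3·-80/9 = -1264/27
s_7 = -2·-1264/27 + 2/3·184/9 = 2896/27
s_8 = -2·2896/27 + 2/3·-1264/27 = -19904/81
s_9 = -2·-19904/81 + 2/3·2896/27 = 15200/27
s_10 = -2·15200/27 + 2/3·-19904/81 = -313408/243
s_11 = -2·-313408/243 + 2/3·15200/27 = 718016/243
s_12 = -2·718016/243 + 2/3·-313408/243 = -4934912/729
s_13 = -2·-4934912/729 + 2/3·718016/243 = 11305856/729
s_14 = -2·11305856/729 + 2/3·-4934912/729 = -77704960/2187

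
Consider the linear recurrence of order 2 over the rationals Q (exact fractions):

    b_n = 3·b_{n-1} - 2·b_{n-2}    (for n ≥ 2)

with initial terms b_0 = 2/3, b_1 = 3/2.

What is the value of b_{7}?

b_2 = 3·3/2 + -2·2/3 = 19/6
b_3 = 3·19/6 + -2·3/2 = 13/2
b_4 = 3·13/2 + -2·19/6 = 79/6
b_5 = 3·79/6 + -2·13/2 = 53/2
b_6 = 3·53/2 + -2·79/6 = 319/6
b_7 = 3·319/6 + -2·53/2 = 213/2

213/2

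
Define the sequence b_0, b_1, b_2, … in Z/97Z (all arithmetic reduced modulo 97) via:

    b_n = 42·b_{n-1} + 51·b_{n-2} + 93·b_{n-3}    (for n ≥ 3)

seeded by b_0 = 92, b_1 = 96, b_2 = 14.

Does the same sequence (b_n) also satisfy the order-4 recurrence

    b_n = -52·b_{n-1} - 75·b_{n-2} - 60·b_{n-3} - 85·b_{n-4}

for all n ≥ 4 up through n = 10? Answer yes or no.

yes

Terms b_0..b_10: 92, 96, 14, 72, 56, 51, 54, 86, 51, 7, 29
n=4: candidate gives 56, actual b_4 = 56 ✓
n=5: candidate gives 51, actual b_5 = 51 ✓
n=6: candidate gives 54, actual b_6 = 54 ✓
n=7: candidate gives 86, actual b_7 = 86 ✓
n=8: candidate gives 51, actual b_8 = 51 ✓
n=9: candidate gives 7, actual b_9 = 7 ✓
n=10: candidate gives 29, actual b_10 = 29 ✓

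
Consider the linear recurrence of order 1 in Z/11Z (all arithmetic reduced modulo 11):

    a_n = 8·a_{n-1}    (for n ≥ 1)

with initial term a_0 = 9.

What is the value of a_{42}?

4

a_1 = 8·9 = 6
a_2 = 8·6 = 4
a_3 = 8·4 = 10
a_4 = 8·10 = 3
a_5 = 8·3 = 2
a_6 = 8·2 = 5
a_7 = 8·5 = 7
a_8 = 8·7 = 1
a_9 = 8·1 = 8
a_10 = 8·8 = 9
(a_10) = (9) = (a_0), so the sequence has period 10.
42 ≡ 2 (mod 10), hence a_42 = a_2 = 4.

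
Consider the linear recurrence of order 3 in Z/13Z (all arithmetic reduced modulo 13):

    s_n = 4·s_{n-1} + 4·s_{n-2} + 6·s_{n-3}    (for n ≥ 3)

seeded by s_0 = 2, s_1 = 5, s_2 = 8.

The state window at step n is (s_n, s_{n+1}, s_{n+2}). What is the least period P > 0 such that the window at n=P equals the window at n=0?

n=0: window = (2, 5, 8)
n=1: window = (5, 8, 12)
n=2: window = (8, 12, 6)
n=3: window = (12, 6, 3)
n=4: window = (6, 3, 4)
n=5: window = (3, 4, 12)
n=6: window = (4, 12, 4)
n=7: window = (12, 4, 10)
n=8: window = (4, 10, 11)
n=9: window = (10, 11, 4)
n=10: window = (11, 4, 3)
n=11: window = (4, 3, 3)
n=12: window = (3, 3, 9)
n=13: window = (3, 9, 1)
n=14: window = (9, 1, 6)
n=15: window = (1, 6, 4)
n=16: window = (6, 4, 7)
n=17: window = (4, 7, 2)
n=18: window = (7, 2, 8)
n=19: window = (2, 8, 4)
n=20: window = (8, 4, 8)
n=21: window = (4, 8, 5)
n=22: window = (8, 5, 11)
n=23: window = (5, 11, 8)
n=24: window = (11, 8, 2)
n=25: window = (8, 2, 2)
n=26: window = (2, 2, 12)
n=27: window = (2, 12, 3)
n=28: window = (12, 3, 7)
n=29: window = (3, 7, 8)
n=30: window = (7, 8, 0)
n=31: window = (8, 0, 9)
n=32: window = (0, 9, 6)
n=33: window = (9, 6, 8)
n=34: window = (6, 8, 6)
n=35: window = (8, 6, 1)
n=36: window = (6, 1, 11)
n=37: window = (1, 11, 6)
n=38: window = (11, 6, 9)
n=39: window = (6, 9, 9)
n=40: window = (9, 9, 4)
…
n=166: window = (1, 1, 2)
n=167: window = (1, 2, 5)
n=168: window = (2, 5, 8)
window at n=168 equals window at n=0 → period = 168

168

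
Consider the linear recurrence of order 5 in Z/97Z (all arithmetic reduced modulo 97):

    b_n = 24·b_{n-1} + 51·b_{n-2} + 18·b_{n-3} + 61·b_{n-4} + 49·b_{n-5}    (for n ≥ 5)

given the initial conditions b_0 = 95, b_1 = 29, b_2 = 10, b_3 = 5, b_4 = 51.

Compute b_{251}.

b_5 = 24·51 + 51·5 + 18·10 + 61·29 + 49·95 = 32
b_6 = 24·32 + 51·51 + 18·5 + 61·10 + 49·29 = 58
b_7 = 24·58 + 51·32 + 18·51 + 61·5 + 49·10 = 81
b_8 = 24·81 + 51·58 + 18·32 + 61·51 + 49·5 = 7
b_9 = 24·7 + 51·81 + 18·58 + 61·32 + 49·51 = 94
b_10 = 24·94 + 51·7 + 18·81 + 61·58 + 49·32 = 59
Continuing the recurrence:
  b_11 = 54;  b_12 = 14;  b_13 = 44;  b_14 = 83;  b_15 = 3;  b_16 = 61
  b_17 = 79;  b_18 = 58;  b_19 = 2;  b_20 = 51;  b_21 = 90;  b_22 = 81
  b_23 = 37;  b_24 = 51;  b_25 = 45;  b_26 = 21;  b_27 = 49;  b_28 = 27
  b_29 = 39;  b_30 = 85;  b_31 = 94;  b_32 = 89;  b_33 = 37;  b_34 = 53
  b_35 = 13;  b_36 = 39;  b_37 = 53;  b_38 = 5;  b_39 = 28;  b_40 = 47
  b_41 = 30;  b_42 = 24;  b_43 = 55;  b_44 = 48;  b_45 = 83;  b_46 = 22
  b_47 = 68;  b_48 = 74;  b_49 = 57;  b_50 = 38;  b_51 = 95;  b_52 = 92
  b_53 = 96;  b_54 = 43;  b_55 = 12;  b_56 = 23;  b_57 = 80;  b_58 = 63
  b_59 = 18;  b_60 = 92;  b_61 = 82;  b_62 = 3;  b_63 = 7;  b_64 = 46
  b_65 = 64;  b_66 = 61;  b_67 = 19;  b_68 = 11;  b_69 = 50;  b_70 = 36
  b_71 = 0;  b_72 = 70;  b_73 = 0;  b_74 = 68;  b_75 = 0;  b_76 = 75
  b_77 = 52;  b_78 = 6;  b_79 = 9;  b_80 = 19;  b_81 = 13;  b_82 = 89
  b_83 = 7;  b_84 = 42;  b_85 = 35;  b_86 = 56;  b_87 = 40;  b_88 = 76
  b_89 = 44;  b_90 = 16;  b_91 = 62;  b_92 = 89;  b_93 = 63;  b_94 = 17
  b_95 = 89;  b_96 = 91;  b_97 = 4;  b_98 = 84;  b_99 = 32;  b_100 = 1
  b_101 = 14;  b_102 = 75;  b_103 = 64;  b_104 = 64;  b_105 = 69;  b_106 = 81
  b_107 = 32;  b_108 = 86;  b_109 = 83;  b_110 = 47;  b_111 = 26;  b_112 = 77
  b_113 = 8;  b_114 = 75;  b_115 = 14;  b_116 = 91;  b_117 = 70;  b_118 = 94
  b_119 = 62;  b_120 = 5;  b_121 = 26;  b_122 = 4;  b_123 = 6;  b_124 = 85
  b_125 = 78;  b_126 = 73;  b_127 = 62;  b_128 = 66;  b_129 = 45;  b_130 = 63
  b_131 = 35;  b_132 = 93;  b_133 = 72;  b_134 = 54;  b_135 = 30;  b_136 = 33
  b_137 = 21;  b_138 = 43;  b_139 = 92;  b_140 = 17;  b_141 = 42;  b_142 = 5
  b_143 = 5;  b_144 = 80;  b_145 = 34;  b_146 = 74;  b_147 = 68;  b_148 = 85
  b_149 = 30;  b_150 = 43;  b_151 = 32;  b_152 = 87;  b_153 = 13;  b_154 = 9
  b_155 = 5;  b_156 = 25;  b_157 = 59;  b_158 = 87;  b_159 = 85;  b_160 = 94
  b_161 = 80;  b_162 = 49;  b_163 = 3;  b_164 = 39;  b_165 = 11;  b_166 = 1
  b_167 = 88;  b_168 = 37;  b_169 = 22;  b_170 = 40;  b_171 = 17;  b_172 = 4
  b_173 = 85;  b_174 = 54;  b_175 = 67;  b_176 = 82;  b_177 = 1;  b_178 = 67
  b_179 = 71;  b_180 = 38;  b_181 = 21;  b_182 = 96;  b_183 = 33;  b_184 = 29
  b_185 = 72;  b_186 = 16;  b_187 = 43;  b_188 = 31;  b_189 = 17;  b_190 = 89
  b_191 = 81;  b_192 = 20;  b_193 = 39;  b_194 = 73;  b_195 = 17;  b_196 = 31
  b_197 = 76;  b_198 = 84;  b_199 = 6;  b_200 = 81;  b_201 = 23;  b_202 = 59
  b_203 = 90;  b_204 = 51;  b_205 = 26;  b_206 = 65;  b_207 = 60;  b_208 = 37
  b_209 = 85;  b_210 = 61;  b_211 = 21;  b_212 = 60;  b_213 = 34;  b_214 = 15
  b_215 = 72;  b_216 = 34;  b_217 = 72;  b_218 = 64;  b_219 = 83;  b_220 = 29
  b_221 = 14;  b_222 = 71;  b_223 = 81;  b_224 = 13;  b_225 = 42;  b_226 = 95
  b_227 = 78;  b_228 = 13;  b_229 = 81;  b_230 = 30;  b_231 = 45;  b_232 = 50
  b_233 = 10;  b_234 = 87;  b_235 = 50;  b_236 = 14;  b_237 = 43;  b_238 = 4
  b_239 = 57;  b_240 = 24;  b_241 = 74;  b_242 = 72;  b_243 = 4;  b_244 = 45
  b_245 = 25;  b_246 = 24;  b_247 = 31;  b_248 = 24;  b_249 = 14
b_250 = 24·14 + 51·24 + 18·31 + 61·24 + 49·25 = 54
b_251 = 24·54 + 51·14 + 18·24 + 61·31 + 49·24 = 77

77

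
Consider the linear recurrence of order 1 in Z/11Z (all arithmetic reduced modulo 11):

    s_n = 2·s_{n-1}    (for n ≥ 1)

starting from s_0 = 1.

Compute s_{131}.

2

s_1 = 2·1 = 2
s_2 = 2·2 = 4
s_3 = 2·4 = 8
s_4 = 2·8 = 5
s_5 = 2·5 = 10
s_6 = 2·10 = 9
s_7 = 2·9 = 7
s_8 = 2·7 = 3
s_9 = 2·3 = 6
s_10 = 2·6 = 1
(s_10) = (1) = (s_0), so the sequence has period 10.
131 ≡ 1 (mod 10), hence s_131 = s_1 = 2.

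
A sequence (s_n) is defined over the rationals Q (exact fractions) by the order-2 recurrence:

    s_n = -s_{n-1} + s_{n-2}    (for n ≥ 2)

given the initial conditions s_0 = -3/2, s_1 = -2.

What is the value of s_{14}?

s_2 = -1·-2 + 1·-3/2 = 1/2
s_3 = -1·1/2 + 1·-2 = -5/2
s_4 = -1·-5/2 + 1·1/2 = 3
s_5 = -1·3 + 1·-5/2 = -11/2
s_6 = -1·-11/2 + 1·3 = 17/2
s_7 = -1·17/2 + 1·-11/2 = -14
s_8 = -1·-14 + 1·17/2 = 45/2
s_9 = -1·45/2 + 1·-14 = -73/2
s_10 = -1·-73/2 + 1·45/2 = 59
s_11 = -1·59 + 1·-73/2 = -191/2
s_12 = -1·-191/2 + 1·59 = 309/2
s_13 = -1·309/2 + 1·-191/2 = -250
s_14 = -1·-250 + 1·309/2 = 809/2

809/2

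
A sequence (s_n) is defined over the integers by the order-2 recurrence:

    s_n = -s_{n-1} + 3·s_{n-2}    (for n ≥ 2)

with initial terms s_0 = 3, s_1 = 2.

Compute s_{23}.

s_2 = -1·2 + 3·3 = 7
s_3 = -1·7 + 3·2 = -1
s_4 = -1·-1 + 3·7 = 22
s_5 = -1·22 + 3·-1 = -25
s_6 = -1·-25 + 3·22 = 91
s_7 = -1·91 + 3·-25 = -166
s_8 = -1·-166 + 3·91 = 439
s_9 = -1·439 + 3·-166 = -937
s_10 = -1·-937 + 3·439 = 2254
s_11 = -1·2254 + 3·-937 = -5065
s_12 = -1·-5065 + 3·2254 = 11827
s_13 = -1·11827 + 3·-5065 = -27022
s_14 = -1·-27022 + 3·11827 = 62503
s_15 = -1·62503 + 3·-27022 = -143569
s_16 = -1·-143569 + 3·62503 = 331078
s_17 = -1·331078 + 3·-143569 = -761785
s_18 = -1·-761785 + 3·331078 = 1755019
s_19 = -1·1755019 + 3·-761785 = -4040374
s_20 = -1·-4040374 + 3·1755019 = 9305431
s_21 = -1·9305431 + 3·-4040374 = -21426553
s_22 = -1·-21426553 + 3·9305431 = 49342846
s_23 = -1·49342846 + 3·-21426553 = -113622505

-113622505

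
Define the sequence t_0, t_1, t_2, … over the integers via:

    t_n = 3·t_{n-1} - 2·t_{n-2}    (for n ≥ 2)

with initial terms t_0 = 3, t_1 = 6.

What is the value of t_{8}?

768

t_2 = 3·6 + -2·3 = 12
t_3 = 3·12 + -2·6 = 24
t_4 = 3·24 + -2·12 = 48
t_5 = 3·48 + -2·24 = 96
t_6 = 3·96 + -2·48 = 192
t_7 = 3·192 + -2·96 = 384
t_8 = 3·384 + -2·192 = 768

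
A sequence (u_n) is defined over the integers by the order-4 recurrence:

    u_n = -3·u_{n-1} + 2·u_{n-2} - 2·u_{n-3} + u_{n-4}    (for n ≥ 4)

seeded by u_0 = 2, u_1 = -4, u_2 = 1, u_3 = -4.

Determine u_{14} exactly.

u_4 = -3·-4 + 2·1 + -2·-4 + 1·2 = 24
u_5 = -3·24 + 2·-4 + -2·1 + 1·-4 = -86
u_6 = -3·-86 + 2·24 + -2·-4 + 1·1 = 315
u_7 = -3·315 + 2·-86 + -2·24 + 1·-4 = -1169
u_8 = -3·-1169 + 2·315 + -2·-86 + 1·24 = 4333
u_9 = -3·4333 + 2·-1169 + -2·315 + 1·-86 = -16053
u_10 = -3·-16053 + 2·4333 + -2·-1169 + 1·315 = 59478
u_11 = -3·59478 + 2·-16053 + -2·4333 + 1·-1169 = -220375
u_12 = -3·-220375 + 2·59478 + -2·-16053 + 1·4333 = 816520
u_13 = -3·816520 + 2·-220375 + -2·59478 + 1·-16053 = -3025319
u_14 = -3·-3025319 + 2·816520 + -2·-220375 + 1·59478 = 11209225

11209225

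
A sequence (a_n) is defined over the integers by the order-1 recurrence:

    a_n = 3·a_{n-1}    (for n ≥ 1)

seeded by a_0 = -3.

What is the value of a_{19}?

-3486784401

a_1 = 3·-3 = -9
a_2 = 3·-9 = -27
a_3 = 3·-27 = -81
a_4 = 3·-81 = -243
a_5 = 3·-243 = -729
a_6 = 3·-729 = -2187
a_7 = 3·-2187 = -6561
a_8 = 3·-6561 = -19683
a_9 = 3·-19683 = -59049
a_10 = 3·-59049 = -177147
a_11 = 3·-177147 = -531441
a_12 = 3·-531441 = -1594323
a_13 = 3·-1594323 = -4782969
a_14 = 3·-4782969 = -14348907
a_15 = 3·-14348907 = -43046721
a_16 = 3·-43046721 = -129140163
a_17 = 3·-129140163 = -387420489
a_18 = 3·-387420489 = -1162261467
a_19 = 3·-1162261467 = -3486784401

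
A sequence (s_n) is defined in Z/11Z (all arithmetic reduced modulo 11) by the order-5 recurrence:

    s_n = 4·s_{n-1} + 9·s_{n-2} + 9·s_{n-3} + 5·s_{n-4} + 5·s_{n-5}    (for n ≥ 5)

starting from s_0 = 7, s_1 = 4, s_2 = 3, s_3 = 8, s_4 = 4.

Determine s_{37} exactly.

2

s_5 = 4·4 + 9·8 + 9·3 + 5·4 + 5·7 = 5
s_6 = 4·5 + 9·4 + 9·8 + 5·3 + 5·4 = 9
s_7 = 4·9 + 9·5 + 9·4 + 5·8 + 5·3 = 7
s_8 = 4·7 + 9·9 + 9·5 + 5·4 + 5·8 = 5
s_9 = 4·5 + 9·7 + 9·9 + 5·5 + 5·4 = 0
s_10 = 4·0 + 9·5 + 9·7 + 5·9 + 5·5 = 2
s_11 = 4·2 + 9·0 + 9·5 + 5·7 + 5·9 = 1
s_12 = 4·1 + 9·2 + 9·0 + 5·5 + 5·7 = 5
s_13 = 4·5 + 9·1 + 9·2 + 5·0 + 5·5 = 6
s_14 = 4·6 + 9·5 + 9·1 + 5·2 + 5·0 = 0
s_15 = 4·0 + 9·6 + 9·5 + 5·1 + 5·2 = 4
s_16 = 4·4 + 9·0 + 9·6 + 5·5 + 5·1 = 1
s_17 = 4·1 + 9·4 + 9·0 + 5·6 + 5·5 = 7
s_18 = 4·7 + 9·1 + 9·4 + 5·0 + 5·6 = 4
s_19 = 4·4 + 9·7 + 9·1 + 5·4 + 5·0 = 9
s_20 = 4·9 + 9·4 + 9·7 + 5·1 + 5·4 = 6
s_21 = 4·6 + 9·9 + 9·4 + 5·7 + 5·1 = 5
s_22 = 4·5 + 9·6 + 9·9 + 5·4 + 5·7 = 1
s_23 = 4·1 + 9·5 + 9·6 + 5·9 + 5·4 = 3
s_24 = 4·3 + 9·1 + 9·5 + 5·6 + 5·9 = 9
s_25 = 4·9 + 9·3 + 9·1 + 5·5 + 5·6 = 6
s_26 = 4·6 + 9·9 + 9·3 + 5·1 + 5·5 = 8
s_27 = 4·8 + 9·6 + 9·9 + 5·3 + 5·1 = 0
s_28 = 4·0 + 9·8 + 9·6 + 5·9 + 5·3 = 10
s_29 = 4·10 + 9·0 + 9·8 + 5·6 + 5·9 = 0
s_30 = 4·0 + 9·10 + 9·0 + 5·8 + 5·6 = 6
s_31 = 4·6 + 9·0 + 9·10 + 5·0 + 5·8 = 0
s_32 = 4·0 + 9·6 + 9·0 + 5·10 + 5·0 = 5
s_33 = 4·5 + 9·0 + 9·6 + 5·0 + 5·10 = 3
s_34 = 4·3 + 9·5 + 9·0 + 5·6 + 5·0 = 10
s_35 = 4·10 + 9·3 + 9·5 + 5·0 + 5·6 = 10
s_36 = 4·10 + 9·10 + 9·3 + 5·5 + 5·0 = 6
s_37 = 4·6 + 9·10 + 9·10 + 5·3 + 5·5 = 2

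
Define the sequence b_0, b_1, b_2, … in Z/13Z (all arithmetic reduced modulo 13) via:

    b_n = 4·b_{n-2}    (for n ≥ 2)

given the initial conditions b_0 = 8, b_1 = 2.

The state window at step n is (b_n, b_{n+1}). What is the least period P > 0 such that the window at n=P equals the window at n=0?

12

n=0: window = (8, 2)
n=1: window = (2, 6)
n=2: window = (6, 8)
n=3: window = (8, 11)
n=4: window = (11, 6)
n=5: window = (6, 5)
n=6: window = (5, 11)
n=7: window = (11, 7)
n=8: window = (7, 5)
n=9: window = (5, 2)
n=10: window = (2, 7)
n=11: window = (7, 8)
n=12: window = (8, 2)
window at n=12 equals window at n=0 → period = 12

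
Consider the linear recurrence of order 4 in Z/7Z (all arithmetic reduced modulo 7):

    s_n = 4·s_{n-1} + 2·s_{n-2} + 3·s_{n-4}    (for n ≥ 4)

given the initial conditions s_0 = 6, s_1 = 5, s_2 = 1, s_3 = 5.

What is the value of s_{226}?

s_4 = 4·5 + 2·1 + 0·5 + 3·6 = 5
s_5 = 4·5 + 2·5 + 0·1 + 3·5 = 3
s_6 = 4·3 + 2·5 + 0·5 + 3·1 = 4
s_7 = 4·4 + 2·3 + 0·5 + 3·5 = 2
s_8 = 4·2 + 2·4 + 0·3 + 3·5 = 3
s_9 = 4·3 + 2·2 + 0·4 + 3·3 = 4
s_10 = 4·4 + 2·3 + 0·2 + 3·4 = 6
s_11 = 4·6 + 2·4 + 0·3 + 3·2 = 3
s_12 = 4·3 + 2·6 + 0·4 + 3·3 = 5
s_13 = 4·5 + 2·3 + 0·6 + 3·4 = 3
s_14 = 4·3 + 2·5 + 0·3 + 3·6 = 5
s_15 = 4·5 + 2·3 + 0·5 + 3·3 = 0
s_16 = 4·0 + 2·5 + 0·3 + 3·5 = 4
s_17 = 4·4 + 2·0 + 0·5 + 3·3 = 4
s_18 = 4·4 + 2·4 + 0·0 + 3·5 = 4
s_19 = 4·4 + 2·4 + 0·4 + 3·0 = 3
s_20 = 4·3 + 2·4 + 0·4 + 3·4 = 4
s_21 = 4·4 + 2·3 + 0·4 + 3·4 = 6
s_22 = 4·6 + 2·4 + 0·3 + 3·4 = 2
s_23 = 4·2 + 2·6 + 0·4 + 3·3 = 1
s_24 = 4·1 + 2·2 + 0·6 + 3·4 = 6
s_25 = 4·6 + 2·1 + 0·2 + 3·6 = 2
s_26 = 4·2 + 2·6 + 0·1 + 3·2 = 5
s_27 = 4·5 + 2·2 + 0·6 + 3·1 = 6
s_28 = 4·6 + 2·5 + 0·2 + 3·6 = 3
s_29 = 4·3 + 2·6 + 0·5 + 3·2 = 2
s_30 = 4·2 + 2·3 + 0·6 + 3·5 = 1
s_31 = 4·1 + 2·2 + 0·3 + 3·6 = 5
s_32 = 4·5 + 2·1 + 0·2 + 3·3 = 3
s_33 = 4·3 + 2·5 + 0·1 + 3·2 = 0
s_34 = 4·0 + 2·3 + 0·5 + 3·1 = 2
s_35 = 4·2 + 2·0 + 0·3 + 3·5 = 2
s_36 = 4·2 + 2·2 + 0·0 + 3·3 = 0
s_37 = 4·0 + 2·2 + 0·2 + 3·0 = 4
s_38 = 4·4 + 2·0 + 0·2 + 3·2 = 1
s_39 = 4·1 + 2·4 + 0·0 + 3·2 = 4
s_40 = 4·4 + 2·1 + 0·4 + 3·0 = 4
s_41 = 4·4 + 2·4 + 0·1 + 3·4 = 1
s_42 = 4·1 + 2·4 + 0·4 + 3·1 = 1
s_43 = 4·1 + 2·1 + 0·4 + 3·4 = 4
s_44 = 4·4 + 2·1 + 0·1 + 3·4 = 2
s_45 = 4·2 + 2·4 + 0·1 + 3·1 = 5
s_46 = 4·5 + 2·2 + 0·4 + 3·1 = 6
s_47 = 4·6 + 2·5 + 0·2 + 3·4 = 4
s_48 = 4·4 + 2·6 + 0·5 + 3·2 = 6
s_49 = 4·6 + 2·4 + 0·6 + 3·5 = 5
s_50 = 4·5 + 2·6 + 0·4 + 3·6 = 1
s_51 = 4·1 + 2·5 + 0·6 + 3·4 = 5
(s_48, s_49, s_50, s_51) = (6, 5, 1, 5) = (s_0, s_1, s_2, s_3), so the sequence has period 48.
226 ≡ 34 (mod 48), hence s_226 = s_34 = 2.

2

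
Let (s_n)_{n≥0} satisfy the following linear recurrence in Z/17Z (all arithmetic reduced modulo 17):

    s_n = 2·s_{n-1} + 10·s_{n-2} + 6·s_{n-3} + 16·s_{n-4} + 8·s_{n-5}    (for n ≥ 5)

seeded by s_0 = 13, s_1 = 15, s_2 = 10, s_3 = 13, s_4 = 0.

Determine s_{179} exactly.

5

s_5 = 2·0 + 10·13 + 6·10 + 16·15 + 8·13 = 7
s_6 = 2·7 + 10·0 + 6·13 + 16·10 + 8·15 = 15
s_7 = 2·15 + 10·7 + 6·0 + 16·13 + 8·10 = 14
s_8 = 2·14 + 10·15 + 6·7 + 16·0 + 8·13 = 1
s_9 = 2·1 + 10·14 + 6·15 + 16·7 + 8·0 = 4
s_10 = 2·4 + 10·1 + 6·14 + 16·15 + 8·7 = 7
Continuing the recurrence:
  s_11 = 13;  s_12 = 10;  s_13 = 9;  s_14 = 0;  s_15 = 6;  s_16 = 7
  s_17 = 9;  s_18 = 9;  s_19 = 8;  s_20 = 14;  s_21 = 5;  s_22 = 6
  s_23 = 6;  s_24 = 16;  s_25 = 14;  s_26 = 3;  s_27 = 12;  s_28 = 0
  s_29 = 14;  s_30 = 5;  s_31 = 9;  s_32 = 10;  s_33 = 7;  s_34 = 3
  s_35 = 14;  s_36 = 9;  s_37 = 11;  s_38 = 11;  s_39 = 9;  s_40 = 8
  s_41 = 12;  s_42 = 14;  s_43 = 3;  s_44 = 10;  s_45 = 16;  s_46 = 11
  s_47 = 11;  s_48 = 4;  s_49 = 10;  s_50 = 5;  s_51 = 7;  s_52 = 4
  s_53 = 11;  s_54 = 9;  s_55 = 15;  s_56 = 0;  s_57 = 4;  s_58 = 7
  s_59 = 9;  s_60 = 11;  s_61 = 14;  s_62 = 13;  s_63 = 7;  s_64 = 0
  s_65 = 1;  s_66 = 7;  s_67 = 2;  s_68 = 0;  s_69 = 10;  s_70 = 16
  s_71 = 16;  s_72 = 13;  s_73 = 0;  s_74 = 1;  s_75 = 5;  s_76 = 16
  s_77 = 5;  s_78 = 12;  s_79 = 3;  s_80 = 10;  s_81 = 7;  s_82 = 7
  s_83 = 16;  s_84 = 5;  s_85 = 13;  s_86 = 0;  s_87 = 13;  s_88 = 6
  s_89 = 16;  s_90 = 2;  s_91 = 0;  s_92 = 10;  s_93 = 13;  s_94 = 14
  s_95 = 13;  s_96 = 13;  s_97 = 1;  s_98 = 11;  s_99 = 5;  s_100 = 13
  s_101 = 7;  s_102 = 1;  s_103 = 12;  s_104 = 1;  s_105 = 4;  s_106 = 9
  s_107 = 9;  s_108 = 6;  s_109 = 7;  s_110 = 15;  s_111 = 12;  s_112 = 10
  s_113 = 16;  s_114 = 7;  s_115 = 2;  s_116 = 1;  s_117 = 9;  s_118 = 8
  s_119 = 13;  s_120 = 5;  s_121 = 0;  s_122 = 5;  s_123 = 6;  s_124 = 8
  s_125 = 10;  s_126 = 12;  s_127 = 2;  s_128 = 3;  s_129 = 16;  s_130 = 6
  s_131 = 12;  s_132 = 6;  s_133 = 6;  s_134 = 11;  s_135 = 1;  s_136 = 0
  s_137 = 16;  s_138 = 7;  s_139 = 6;  s_140 = 16;  s_141 = 16;  s_142 = 9
  s_143 = 1;  s_144 = 16;  s_145 = 4;  s_146 = 4;  s_147 = 11;  s_148 = 10
  s_149 = 6;  s_150 = 2;  s_151 = 9;  s_152 = 16;  s_153 = 4;  s_154 = 13
  s_155 = 16;  s_156 = 4;  s_157 = 13;  s_158 = 11;  s_159 = 9;  s_160 = 7
  s_161 = 2;  s_162 = 0;  s_163 = 5;  s_164 = 2;  s_165 = 6;  s_166 = 10
  s_167 = 2;  s_168 = 8;  s_169 = 4;  s_170 = 2;  s_171 = 0;  s_172 = 1
  s_173 = 6;  s_174 = 1;  s_175 = 16;  s_176 = 9;  s_177 = 16
s_178 = 2·16 + 10·9 + 6·16 + 16·1 + 8·6 = 10
s_179 = 2·10 + 10·16 + 6·9 + 16·16 + 8·1 = 5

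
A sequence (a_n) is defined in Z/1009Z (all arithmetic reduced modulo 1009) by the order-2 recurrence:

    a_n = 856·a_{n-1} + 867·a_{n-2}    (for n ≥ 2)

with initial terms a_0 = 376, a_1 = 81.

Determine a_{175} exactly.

a_2 = 856·81 + 867·376 = 809
a_3 = 856·809 + 867·81 = 936
a_4 = 856·936 + 867·809 = 218
a_5 = 856·218 + 867·936 = 219
a_6 = 856·219 + 867·218 = 113
a_7 = 856·113 + 867·219 = 45
Continuing the recurrence:
  a_8 = 276;  a_9 = 823;  a_10 = 365;  a_11 = 837;  a_12 = 720;  a_13 = 29
  a_14 = 277;  a_15 = 924;  a_16 = 914;  a_17 = 371;  a_18 = 114;  a_19 = 506
  a_20 = 231;  a_21 = 768;  a_22 = 35;  a_23 = 615;  a_24 = 826;  a_25 = 200
  a_26 = 431;  a_27 = 503;  a_28 = 72;  a_29 = 296;  a_30 = 992;  a_31 = 929
  a_32 = 528;  a_33 = 197;  a_34 = 828;  a_35 = 728;  a_36 = 83;  a_37 = 969
  a_38 = 388;  a_39 = 802;  a_40 = 791;  a_41 = 190;  a_42 = 877;  a_43 = 279
  a_44 = 273;  a_45 = 342;  a_46 = 727;  a_47 = 636;  a_48 = 249;  a_49 = 743
  a_50 = 295;  a_51 = 709;  a_52 = 983;  a_53 = 164;  a_54 = 798;  a_55 = 923
  a_56 = 742;  a_57 = 595;  a_58 = 356;  a_59 = 284;  a_60 = 842;  a_61 = 358
  a_62 = 219;  a_63 = 413;  a_64 = 559;  a_65 = 114;  a_66 = 44;  a_67 = 287
  a_68 = 291;  a_69 = 488;  a_70 = 49;  a_71 = 900;  a_72 = 638;  a_73 = 602
  a_74 = 936;  a_75 = 351;  a_76 = 50;  a_77 = 21;  a_78 = 786;  a_79 = 867
  a_80 = 924;  a_81 = 881;  a_82 = 375;  a_83 = 152;  a_84 = 178;  a_85 = 623
  a_86 = 485;  a_87 = 787;  a_88 = 411;  a_89 = 929;  a_90 = 292;  a_91 = 990
  a_92 = 794;  a_93 = 278;  a_94 = 104;  a_95 = 107;  a_96 = 140;  a_97 = 719
  a_98 = 274;  a_99 = 267;  a_100 = 961;  a_101 = 709;  a_102 = 248;  a_103 = 620
  a_104 = 85;  a_105 = 864;  a_106 = 25;  a_107 = 621;  a_108 = 319;  a_109 = 235
  a_110 = 476;  a_111 = 756;  a_112 = 378;  a_113 = 290;  a_114 = 836;  a_115 = 424
  a_116 = 54;  a_117 = 142;  a_118 = 876;  a_119 = 185;  a_120 = 671;  a_121 = 219
  a_122 = 363;  a_123 = 137;  a_124 = 141;  a_125 = 342;  a_126 = 300;  a_127 = 382
  a_128 = 863;  a_129 = 382;  a_130 = 628;  a_131 = 13;  a_132 = 654;  a_133 = 1
  a_134 = 816;  a_135 = 126;  a_136 = 56;  a_137 = 783;  a_138 = 392;  a_139 = 368
  a_140 = 31;  a_141 = 514;  a_142 = 703;  a_143 = 64;  a_144 = 363;  a_145 = 958
  a_146 = 653;  a_147 = 161;  a_148 = 694;  a_149 = 108;  a_150 = 963;  a_151 = 783
  a_152 = 750;  a_153 = 80;  a_154 = 322;  a_155 = 923;  a_156 = 731;  a_157 = 260
  a_158 = 705;  a_159 = 511;  a_160 = 300;  a_161 = 600;  a_162 = 806;  a_163 = 345
  a_164 = 257;  a_165 = 481;  a_166 = 903;  a_167 = 384;  a_168 = 696;  a_169 = 424
  a_170 = 763;  a_171 = 637;  a_172 = 29;  a_173 = 964
a_174 = 856·964 + 867·29 = 749
a_175 = 856·749 + 867·964 = 765

765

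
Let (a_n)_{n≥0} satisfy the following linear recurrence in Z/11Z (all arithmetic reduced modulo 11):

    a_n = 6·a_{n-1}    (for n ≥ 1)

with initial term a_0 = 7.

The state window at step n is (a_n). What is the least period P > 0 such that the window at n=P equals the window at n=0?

10

n=0: window = (7)
n=1: window = (9)
n=2: window = (10)
n=3: window = (5)
n=4: window = (8)
n=5: window = (4)
n=6: window = (2)
n=7: window = (1)
n=8: window = (6)
n=9: window = (3)
n=10: window = (7)
window at n=10 equals window at n=0 → period = 10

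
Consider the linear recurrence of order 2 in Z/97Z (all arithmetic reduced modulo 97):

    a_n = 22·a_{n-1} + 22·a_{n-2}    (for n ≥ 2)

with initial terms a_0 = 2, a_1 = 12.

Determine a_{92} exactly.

a_2 = 22·12 + 22·2 = 17
a_3 = 22·17 + 22·12 = 56
a_4 = 22·56 + 22·17 = 54
a_5 = 22·54 + 22·56 = 92
a_6 = 22·92 + 22·54 = 11
a_7 = 22·11 + 22·92 = 35
a_8 = 22·35 + 22·11 = 42
a_9 = 22·42 + 22·35 = 45
a_10 = 22·45 + 22·42 = 71
a_11 = 22·71 + 22·45 = 30
a_12 = 22·30 + 22·71 = 88
a_13 = 22·88 + 22·30 = 74
a_14 = 22·74 + 22·88 = 72
a_15 = 22·72 + 22·74 = 11
a_16 = 22·11 + 22·72 = 80
a_17 = 22·80 + 22·11 = 62
a_18 = 22·62 + 22·80 = 20
a_19 = 22·20 + 22·62 = 58
a_20 = 22·58 + 22·20 = 67
a_21 = 22·67 + 22·58 = 34
a_22 = 22·34 + 22·67 = 88
a_23 = 22·88 + 22·34 = 65
a_24 = 22·65 + 22·88 = 68
a_25 = 22·68 + 22·65 = 16
a_26 = 22·16 + 22·68 = 5
a_27 = 22·5 + 22·16 = 74
a_28 = 22·74 + 22·5 = 89
a_29 = 22·89 + 22·74 = 94
a_30 = 22·94 + 22·89 = 49
a_31 = 22·49 + 22·94 = 42
a_32 = 22·42 + 22·49 = 62
a_33 = 22·62 + 22·42 = 57
a_34 = 22·57 + 22·62 = 96
a_35 = 22·96 + 22·57 = 68
a_36 = 22·68 + 22·96 = 19
a_37 = 22·19 + 22·68 = 71
a_38 = 22·71 + 22·19 = 40
a_39 = 22·40 + 22·71 = 17
a_40 = 22·17 + 22·40 = 90
a_41 = 22·90 + 22·17 = 26
a_42 = 22·26 + 22·90 = 30
a_43 = 22·30 + 22·26 = 68
a_44 = 22·68 + 22·30 = 22
a_45 = 22·22 + 22·68 = 40
a_46 = 22·40 + 22·22 = 6
a_47 = 22·6 + 22·40 = 42
a_48 = 22·42 + 22·6 = 86
a_49 = 22·86 + 22·42 = 3
a_50 = 22·3 + 22·86 = 18
a_51 = 22·18 + 22·3 = 74
a_52 = 22·74 + 22·18 = 84
a_53 = 22·84 + 22·74 = 81
a_54 = 22·81 + 22·84 = 41
a_55 = 22·41 + 22·81 = 65
a_56 = 22·65 + 22·41 = 4
a_57 = 22·4 + 22·65 = 63
a_58 = 22·63 + 22·4 = 19
a_59 = 22·19 + 22·63 = 58
a_60 = 22·58 + 22·19 = 45
a_61 = 22·45 + 22·58 = 35
a_62 = 22·35 + 22·45 = 14
a_63 = 22·14 + 22·35 = 11
a_64 = 22·11 + 22·14 = 65
a_65 = 22·65 + 22·11 = 23
a_66 = 22·23 + 22·65 = 93
a_67 = 22·93 + 22·23 = 30
a_68 = 22·30 + 22·93 = 87
a_69 = 22·87 + 22·30 = 52
a_70 = 22·52 + 22·87 = 51
a_71 = 22·51 + 22·52 = 35
a_72 = 22·35 + 22·51 = 49
a_73 = 22·49 + 22·35 = 5
a_74 = 22·5 + 22·49 = 24
a_75 = 22·24 + 22·5 = 56
a_76 = 22·56 + 22·24 = 14
a_77 = 22·14 + 22·56 = 85
a_78 = 22·85 + 22·14 = 44
a_79 = 22·44 + 22·85 = 25
a_80 = 22·25 + 22·44 = 63
a_81 = 22·63 + 22·25 = 93
a_82 = 22·93 + 22·63 = 37
a_83 = 22·37 + 22·93 = 47
a_84 = 22·47 + 22·37 = 5
a_85 = 22·5 + 22·47 = 77
a_86 = 22·77 + 22·5 = 58
a_87 = 22·58 + 22·77 = 60
a_88 = 22·60 + 22·58 = 74
a_89 = 22·74 + 22·60 = 38
a_90 = 22·38 + 22·74 = 39
a_91 = 22·39 + 22·38 = 45
a_92 = 22·45 + 22·39 = 5

5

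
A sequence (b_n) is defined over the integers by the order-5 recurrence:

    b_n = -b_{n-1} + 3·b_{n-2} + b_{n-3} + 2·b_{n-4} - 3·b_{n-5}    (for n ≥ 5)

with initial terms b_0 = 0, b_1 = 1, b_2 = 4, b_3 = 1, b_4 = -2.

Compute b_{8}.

b_5 = -1·-2 + 3·1 + 1·4 + 2·1 + -3·0 = 11
b_6 = -1·11 + 3·-2 + 1·1 + 2·4 + -3·1 = -11
b_7 = -1·-11 + 3·11 + 1·-2 + 2·1 + -3·4 = 32
b_8 = -1·32 + 3·-11 + 1·11 + 2·-2 + -3·1 = -61

-61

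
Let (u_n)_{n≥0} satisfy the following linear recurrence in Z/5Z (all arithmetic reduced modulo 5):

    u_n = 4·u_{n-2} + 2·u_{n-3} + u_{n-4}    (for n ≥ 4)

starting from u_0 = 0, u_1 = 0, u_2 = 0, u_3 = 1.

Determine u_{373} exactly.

u_4 = 0·1 + 4·0 + 2·0 + 1·0 = 0
u_5 = 0·0 + 4·1 + 2·0 + 1·0 = 4
u_6 = 0·4 + 4·0 + 2·1 + 1·0 = 2
u_7 = 0·2 + 4·4 + 2·0 + 1·1 = 2
u_8 = 0·2 + 4·2 + 2·4 + 1·0 = 1
u_9 = 0·1 + 4·2 + 2·2 + 1·4 = 1
u_10 = 0·1 + 4·1 + 2·2 + 1·2 = 0
u_11 = 0·0 + 4·1 + 2·1 + 1·2 = 3
u_12 = 0·3 + 4·0 + 2·1 + 1·1 = 3
u_13 = 0·3 + 4·3 + 2·0 + 1·1 = 3
u_14 = 0·3 + 4·3 + 2·3 + 1·0 = 3
u_15 = 0·3 + 4·3 + 2·3 + 1·3 = 1
u_16 = 0·1 + 4·3 + 2·3 + 1·3 = 1
u_17 = 0·1 + 4·1 + 2·3 + 1·3 = 3
u_18 = 0·3 + 4·1 + 2·1 + 1·3 = 4
u_19 = 0·4 + 4·3 + 2·1 + 1·1 = 0
u_20 = 0·0 + 4·4 + 2·3 + 1·1 = 3
u_21 = 0·3 + 4·0 + 2·4 + 1·3 = 1
u_22 = 0·1 + 4·3 + 2·0 + 1·4 = 1
u_23 = 0·1 + 4·1 + 2·3 + 1·0 = 0
u_24 = 0·0 + 4·1 + 2·1 + 1·3 = 4
u_25 = 0·4 + 4·0 + 2·1 + 1·1 = 3
u_26 = 0·3 + 4·4 + 2·0 + 1·1 = 2
u_27 = 0·2 + 4·3 + 2·4 + 1·0 = 0
u_28 = 0·0 + 4·2 + 2·3 + 1·4 = 3
u_29 = 0·3 + 4·0 + 2·2 + 1·3 = 2
u_30 = 0·2 + 4·3 + 2·0 + 1·2 = 4
u_31 = 0·4 + 4·2 + 2·3 + 1·0 = 4
u_32 = 0·4 + 4·4 + 2·2 + 1·3 = 3
u_33 = 0·3 + 4·4 + 2·4 + 1·2 = 1
u_34 = 0·1 + 4·3 + 2·4 + 1·4 = 4
u_35 = 0·4 + 4·1 + 2·3 + 1·4 = 4
u_36 = 0·4 + 4·4 + 2·1 + 1·3 = 1
u_37 = 0·1 + 4·4 + 2·4 + 1·1 = 0
u_38 = 0·0 + 4·1 + 2·4 + 1·4 = 1
u_39 = 0·1 + 4·0 + 2·1 + 1·4 = 1
u_40 = 0·1 + 4·1 + 2·0 + 1·1 = 0
u_41 = 0·0 + 4·1 + 2·1 + 1·0 = 1
u_42 = 0·1 + 4·0 + 2·1 + 1·1 = 3
u_43 = 0·3 + 4·1 + 2·0 + 1·1 = 0
u_44 = 0·0 + 4·3 + 2·1 + 1·0 = 4
u_45 = 0·4 + 4·0 + 2·3 + 1·1 = 2
u_46 = 0·2 + 4·4 + 2·0 + 1·3 = 4
u_47 = 0·4 + 4·2 + 2·4 + 1·0 = 1
u_48 = 0·1 + 4·4 + 2·2 + 1·4 = 4
u_49 = 0·4 + 4·1 + 2·4 + 1·2 = 4
u_50 = 0·4 + 4·4 + 2·1 + 1·4 = 2
u_51 = 0·2 + 4·4 + 2·4 + 1·1 = 0
u_52 = 0·0 + 4·2 + 2·4 + 1·4 = 0
u_53 = 0·0 + 4·0 + 2·2 + 1·4 = 3
u_54 = 0·3 + 4·0 + 2·0 + 1·2 = 2
u_55 = 0·2 + 4·3 + 2·0 + 1·0 = 2
u_56 = 0·2 + 4·2 + 2·3 + 1·0 = 4
u_57 = 0·4 + 4·2 + 2·2 + 1·3 = 0
u_58 = 0·0 + 4·4 + 2·2 + 1·2 = 2
u_59 = 0·2 + 4·0 + 2·4 + 1·2 = 0
u_60 = 0·0 + 4·2 + 2·0 + 1·4 = 2
u_61 = 0·2 + 4·0 + 2·2 + 1·0 = 4
u_62 = 0·4 + 4·2 + 2·0 + 1·2 = 0
u_63 = 0·0 + 4·4 + 2·2 + 1·0 = 0
u_64 = 0·0 + 4·0 + 2·4 + 1·2 = 0
u_65 = 0·0 + 4·0 + 2·0 + 1·4 = 4
u_66 = 0·4 + 4·0 + 2·0 + 1·0 = 0
u_67 = 0·0 + 4·4 + 2·0 + 1·0 = 1
u_68 = 0·1 + 4·0 + 2·4 + 1·0 = 3
u_69 = 0·3 + 4·1 + 2·0 + 1·4 = 3
u_70 = 0·3 + 4·3 + 2·1 + 1·0 = 4
u_71 = 0·4 + 4·3 + 2·3 + 1·1 = 4
u_72 = 0·4 + 4·4 + 2·3 + 1·3 = 0
u_73 = 0·0 + 4·4 + 2·4 + 1·3 = 2
u_74 = 0·2 + 4·0 + 2·4 + 1·4 = 2
u_75 = 0·2 + 4·2 + 2·0 + 1·4 = 2
u_76 = 0·2 + 4·2 + 2·2 + 1·0 = 2
u_77 = 0·2 + 4·2 + 2·2 + 1·2 = 4
u_78 = 0·4 + 4·2 + 2·2 + 1·2 = 4
u_79 = 0·4 + 4·4 + 2·2 + 1·2 = 2
u_80 = 0·2 + 4·4 + 2·4 + 1·2 = 1
u_81 = 0·1 + 4·2 + 2·4 + 1·4 = 0
u_82 = 0·0 + 4·1 + 2·2 + 1·4 = 2
u_83 = 0·2 + 4·0 + 2·1 + 1·2 = 4
u_84 = 0·4 + 4·2 + 2·0 + 1·1 = 4
u_85 = 0·4 + 4·4 + 2·2 + 1·0 = 0
u_86 = 0·0 + 4·4 + 2·4 + 1·2 = 1
u_87 = 0·1 + 4·0 + 2·4 + 1·4 = 2
u_88 = 0·2 + 4·1 + 2·0 + 1·4 = 3
u_89 = 0·3 + 4·2 + 2·1 + 1·0 = 0
u_90 = 0·0 + 4·3 + 2·2 + 1·1 = 2
u_91 = 0·2 + 4·0 + 2·3 + 1·2 = 3
u_92 = 0·3 + 4·2 + 2·0 + 1·3 = 1
u_93 = 0·1 + 4·3 + 2·2 + 1·0 = 1
u_94 = 0·1 + 4·1 + 2·3 + 1·2 = 2
u_95 = 0·2 + 4·1 + 2·1 + 1·3 = 4
u_96 = 0·4 + 4·2 + 2·1 + 1·1 = 1
u_97 = 0·1 + 4·4 + 2·2 + 1·1 = 1
u_98 = 0·1 + 4·1 + 2·4 + 1·2 = 4
u_99 = 0·4 + 4·1 + 2·1 + 1·4 = 0
u_100 = 0·0 + 4·4 + 2·1 + 1·1 = 4
u_101 = 0·4 + 4·0 + 2·4 + 1·1 = 4
u_102 = 0·4 + 4·4 + 2·0 + 1·4 = 0
u_103 = 0·0 + 4·4 + 2·4 + 1·0 = 4
u_104 = 0·4 + 4·0 + 2·4 + 1·4 = 2
u_105 = 0·2 + 4·4 + 2·0 + 1·4 = 0
u_106 = 0·0 + 4·2 + 2·4 + 1·0 = 1
u_107 = 0·1 + 4·0 + 2·2 + 1·4 = 3
u_108 = 0·3 + 4·1 + 2·0 + 1·2 = 1
u_109 = 0·1 + 4·3 + 2·1 + 1·0 = 4
u_110 = 0·4 + 4·1 + 2·3 + 1·1 = 1
u_111 = 0·1 + 4·4 + 2·1 + 1·3 = 1
u_112 = 0·1 + 4·1 + 2·4 + 1·1 = 3
u_113 = 0·3 + 4·1 + 2·1 + 1·4 = 0
u_114 = 0·0 + 4·3 + 2·1 + 1·1 = 0
u_115 = 0·0 + 4·0 + 2·3 + 1·1 = 2
u_116 = 0·2 + 4·0 + 2·0 + 1·3 = 3
u_117 = 0·3 + 4·2 + 2·0 + 1·0 = 3
u_118 = 0·3 + 4·3 + 2·2 + 1·0 = 1
u_119 = 0·1 + 4·3 + 2·3 + 1·2 = 0
u_120 = 0·0 + 4·1 + 2·3 + 1·3 = 3
u_121 = 0·3 + 4·0 + 2·1 + 1·3 = 0
u_122 = 0·0 + 4·3 + 2·0 + 1·1 = 3
u_123 = 0·3 + 4·0 + 2·3 + 1·0 = 1
u_124 = 0·1 + 4·3 + 2·0 + 1·3 = 0
u_125 = 0·0 + 4·1 + 2·3 + 1·0 = 0
u_126 = 0·0 + 4·0 + 2·1 + 1·3 = 0
u_127 = 0·0 + 4·0 + 2·0 + 1·1 = 1
(u_124, u_125, u_126, u_127) = (0, 0, 0, 1) = (u_0, u_1, u_2, u_3), so the sequence has period 124.
373 ≡ 1 (mod 124), hence u_373 = u_1 = 0.

0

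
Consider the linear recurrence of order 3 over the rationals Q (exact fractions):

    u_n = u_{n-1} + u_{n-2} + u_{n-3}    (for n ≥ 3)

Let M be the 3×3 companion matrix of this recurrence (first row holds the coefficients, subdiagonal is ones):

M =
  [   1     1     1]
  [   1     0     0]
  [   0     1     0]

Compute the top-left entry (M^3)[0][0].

(M^3)[0][0] is the top entry after applying M 3 times to the unit state (1, 0, 0). Equivalently it is h_{5} for the auxiliary sequence (h_n) obeying the same recurrence with h_2 = 1 and h_i = 0 for 0 ≤ i < 2:
h_3 = 1·1 + 1·0 + 1·0 = 1
h_4 = 1·1 + 1·1 + 1·0 = 2
h_5 = 1·2 + 1·1 + 1·1 = 4

4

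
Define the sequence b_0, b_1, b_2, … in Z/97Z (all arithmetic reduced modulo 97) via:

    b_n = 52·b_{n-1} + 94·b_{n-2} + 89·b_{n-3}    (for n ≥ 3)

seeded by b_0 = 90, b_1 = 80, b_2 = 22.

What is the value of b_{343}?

b_3 = 52·22 + 94·80 + 89·90 = 87
b_4 = 52·87 + 94·22 + 89·80 = 35
b_5 = 52·35 + 94·87 + 89·22 = 25
b_6 = 52·25 + 94·35 + 89·87 = 14
b_7 = 52·14 + 94·25 + 89·35 = 82
b_8 = 52·82 + 94·14 + 89·25 = 45
Continuing the recurrence:
  b_9 = 42;  b_10 = 35;  b_11 = 73;  b_12 = 57;  b_13 = 40;  b_14 = 64
  b_15 = 36;  b_16 = 2;  b_17 = 66;  b_18 = 34;  b_19 = 2;  b_20 = 56
  b_21 = 15;  b_22 = 14;  b_23 = 41;  b_24 = 30;  b_25 = 64;  b_26 = 0
  b_27 = 53;  b_28 = 13;  b_29 = 32;  b_30 = 37;  b_31 = 75;  b_32 = 41
  b_33 = 59;  b_34 = 17;  b_35 = 88;  b_36 = 76;  b_37 = 60;  b_38 = 54
  b_39 = 80;  b_40 = 26;  b_41 = 1;  b_42 = 13;  b_43 = 77;  b_44 = 77
  b_45 = 80;  b_46 = 15;  b_47 = 21;  b_48 = 19;  b_49 = 29;  b_50 = 22
  b_51 = 32;  b_52 = 8;  b_53 = 47;  b_54 = 30;  b_55 = 94;  b_56 = 57
  b_57 = 17;  b_58 = 58;  b_59 = 84;  b_60 = 81;  b_61 = 4;  b_62 = 69
  b_63 = 18;  b_64 = 18;  b_65 = 39;  b_66 = 84;  b_67 = 33;  b_68 = 85
  b_69 = 60;  b_70 = 79;  b_71 = 47;  b_72 = 78;  b_73 = 82;  b_74 = 65
  b_75 = 85;  b_76 = 77;  b_77 = 28;  b_78 = 60;  b_79 = 92;  b_80 = 15
  b_81 = 24;  b_82 = 79;  b_83 = 36;  b_84 = 85;  b_85 = 91;  b_86 = 18
  b_87 = 80;  b_88 = 80;  b_89 = 90;  b_90 = 17;  b_91 = 71;  b_92 = 11
  b_93 = 29;  b_94 = 34;  b_95 = 41;  b_96 = 52;  b_97 = 78;  b_98 = 80
  b_99 = 18;  b_100 = 72;  b_101 = 43;  b_102 = 33;  b_103 = 41;  b_104 = 40
  b_105 = 44;  b_106 = 94;  b_107 = 71;  b_108 = 51;  b_109 = 38;  b_110 = 91
  b_111 = 39;  b_112 = 93;  b_113 = 14;  b_114 = 40;  b_115 = 33;  b_116 = 29
  b_117 = 22;  b_118 = 17;  b_119 = 4;  b_120 = 78;  b_121 = 28;  b_122 = 26
  b_123 = 62;  b_124 = 12;  b_125 = 36;  b_126 = 79;  b_127 = 24;  b_128 = 44
  b_129 = 32;  b_130 = 79;  b_131 = 71;  b_132 = 95;  b_133 = 21;  b_134 = 45
  b_135 = 62;  b_136 = 11;  b_137 = 26;  b_138 = 47;  b_139 = 47;  b_140 = 58
  b_141 = 74;  b_142 = 0;  b_143 = 90;  b_144 = 14;  b_145 = 70;  b_146 = 65
  b_147 = 51;  b_148 = 54;  b_149 = 1;  b_150 = 64;  b_151 = 80;  b_152 = 80
  b_153 = 13;  b_154 = 87;  b_155 = 62;  b_156 = 46;  b_157 = 55;  b_158 = 92
  b_159 = 80;  b_160 = 49;  b_161 = 20;  b_162 = 59;  b_163 = 94;  b_164 = 89
  b_165 = 91;  b_166 = 27;  b_167 = 31;  b_168 = 27;  b_169 = 28;  b_170 = 60
  b_171 = 7;  b_172 = 57;  b_173 = 38;  b_174 = 3;  b_175 = 71;  b_176 = 81
  b_177 = 95;  b_178 = 55;  b_179 = 84;  b_180 = 48;  b_181 = 58;  b_182 = 66
  b_183 = 61;  b_184 = 85;  b_185 = 23;  b_186 = 65;  b_187 = 12;  b_188 = 51
  b_189 = 59;  b_190 = 6;  b_191 = 18;  b_192 = 58;  b_193 = 4;  b_194 = 84
  b_195 = 12;  b_196 = 49;  b_197 = 94;  b_198 = 86;  b_199 = 15;  b_200 = 61
  b_201 = 14;  b_202 = 37;  b_203 = 36;  b_204 = 0;  b_205 = 81;  b_206 = 44
  b_207 = 8;  b_208 = 24;  b_209 = 96;  b_210 = 6;  b_211 = 26;  b_212 = 81
  b_213 = 12;  b_214 = 76;  b_215 = 67;  b_216 = 56;  b_217 = 66;  b_218 = 12
  b_219 = 75;  b_220 = 38;  b_221 = 6;  b_222 = 83;  b_223 = 17;  b_224 = 5
  b_225 = 30;  b_226 = 51;  b_227 = 0;  b_228 = 92;  b_229 = 11;  b_230 = 5
  b_231 = 73;  b_232 = 7;  b_233 = 8;  b_234 = 5;  b_235 = 83;  b_236 = 66
  b_237 = 39;  b_238 = 2;  b_239 = 41;  b_240 = 68;  b_241 = 2;  b_242 = 57
  b_243 = 86;  b_244 = 17;  b_245 = 73;  b_246 = 50;  b_247 = 14;  b_248 = 91
  b_249 = 22;  b_250 = 80;  b_251 = 68;  b_252 = 16;  b_253 = 85;  b_254 = 45
  b_255 = 17;  b_256 = 69;  b_257 = 73;  b_258 = 58;  b_259 = 14;  b_260 = 67
  b_261 = 68;  b_262 = 22;  b_263 = 16;  b_264 = 28;  b_265 = 68;  b_266 = 26
  b_267 = 51;  b_268 = 90;  b_269 = 51;  b_270 = 34;  b_271 = 22;  b_272 = 52
  b_273 = 38;  b_274 = 92;  b_275 = 83;  b_276 = 50;  b_277 = 63;  b_278 = 37
  b_279 = 74;  b_280 = 32;  b_281 = 79;  b_282 = 25;  b_283 = 31;  b_284 = 32
  b_285 = 13;  b_286 = 41;  b_287 = 91;  b_288 = 43;  b_289 = 83;  b_290 = 64
  b_291 = 19;  b_292 = 35;  b_293 = 87;  b_294 = 96;  b_295 = 86;  b_296 = 93
  b_297 = 27;  b_298 = 49;  b_299 = 74;  b_300 = 90;  b_301 = 89;  b_302 = 80
  b_303 = 69;  b_304 = 17;  b_305 = 37;  b_306 = 60;  b_307 = 60;  b_308 = 25
  b_309 = 58;  b_310 = 36;  b_311 = 43;  b_312 = 15;  b_313 = 72;  b_314 = 57
  b_315 = 9;  b_316 = 12;  b_317 = 44;  b_318 = 46;  b_319 = 30;  b_320 = 3
  b_321 = 86;  b_322 = 52;  b_323 = 94;  b_324 = 67;  b_325 = 70;  b_326 = 68
  b_327 = 74;  b_328 = 77;  b_329 = 37;  b_330 = 34;  b_331 = 71;  b_332 = 93
  b_333 = 83;  b_334 = 74;  b_335 = 42;  b_336 = 37;  b_337 = 42;  b_338 = 88
  b_339 = 80;  b_340 = 68;  b_341 = 70
b_342 = 52·70 + 94·68 + 89·80 = 80
b_343 = 52·80 + 94·70 + 89·68 = 11

11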